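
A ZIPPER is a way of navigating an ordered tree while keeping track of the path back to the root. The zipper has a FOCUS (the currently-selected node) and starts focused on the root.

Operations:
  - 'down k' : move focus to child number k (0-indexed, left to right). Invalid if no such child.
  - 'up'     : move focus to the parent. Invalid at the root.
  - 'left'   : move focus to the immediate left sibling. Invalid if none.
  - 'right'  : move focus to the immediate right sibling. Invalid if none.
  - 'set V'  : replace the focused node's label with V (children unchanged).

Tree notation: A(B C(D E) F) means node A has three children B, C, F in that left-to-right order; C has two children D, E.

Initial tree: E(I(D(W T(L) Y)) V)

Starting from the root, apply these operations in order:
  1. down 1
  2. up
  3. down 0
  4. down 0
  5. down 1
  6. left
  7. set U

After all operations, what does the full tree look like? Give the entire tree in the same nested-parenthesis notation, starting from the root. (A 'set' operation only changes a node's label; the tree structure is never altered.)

Answer: E(I(D(U T(L) Y)) V)

Derivation:
Step 1 (down 1): focus=V path=1 depth=1 children=[] left=['I'] right=[] parent=E
Step 2 (up): focus=E path=root depth=0 children=['I', 'V'] (at root)
Step 3 (down 0): focus=I path=0 depth=1 children=['D'] left=[] right=['V'] parent=E
Step 4 (down 0): focus=D path=0/0 depth=2 children=['W', 'T', 'Y'] left=[] right=[] parent=I
Step 5 (down 1): focus=T path=0/0/1 depth=3 children=['L'] left=['W'] right=['Y'] parent=D
Step 6 (left): focus=W path=0/0/0 depth=3 children=[] left=[] right=['T', 'Y'] parent=D
Step 7 (set U): focus=U path=0/0/0 depth=3 children=[] left=[] right=['T', 'Y'] parent=D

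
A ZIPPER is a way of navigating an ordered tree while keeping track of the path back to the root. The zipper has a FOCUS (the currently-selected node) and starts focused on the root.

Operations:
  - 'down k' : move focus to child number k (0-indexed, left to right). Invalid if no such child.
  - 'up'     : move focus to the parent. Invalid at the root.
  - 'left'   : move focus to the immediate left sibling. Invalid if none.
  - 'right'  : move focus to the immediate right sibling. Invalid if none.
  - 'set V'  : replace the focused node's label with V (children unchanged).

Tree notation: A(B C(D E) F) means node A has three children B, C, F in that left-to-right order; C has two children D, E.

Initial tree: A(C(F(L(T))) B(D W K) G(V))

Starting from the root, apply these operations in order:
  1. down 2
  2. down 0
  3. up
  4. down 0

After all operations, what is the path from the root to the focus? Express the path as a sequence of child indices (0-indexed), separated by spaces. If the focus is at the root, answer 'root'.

Step 1 (down 2): focus=G path=2 depth=1 children=['V'] left=['C', 'B'] right=[] parent=A
Step 2 (down 0): focus=V path=2/0 depth=2 children=[] left=[] right=[] parent=G
Step 3 (up): focus=G path=2 depth=1 children=['V'] left=['C', 'B'] right=[] parent=A
Step 4 (down 0): focus=V path=2/0 depth=2 children=[] left=[] right=[] parent=G

Answer: 2 0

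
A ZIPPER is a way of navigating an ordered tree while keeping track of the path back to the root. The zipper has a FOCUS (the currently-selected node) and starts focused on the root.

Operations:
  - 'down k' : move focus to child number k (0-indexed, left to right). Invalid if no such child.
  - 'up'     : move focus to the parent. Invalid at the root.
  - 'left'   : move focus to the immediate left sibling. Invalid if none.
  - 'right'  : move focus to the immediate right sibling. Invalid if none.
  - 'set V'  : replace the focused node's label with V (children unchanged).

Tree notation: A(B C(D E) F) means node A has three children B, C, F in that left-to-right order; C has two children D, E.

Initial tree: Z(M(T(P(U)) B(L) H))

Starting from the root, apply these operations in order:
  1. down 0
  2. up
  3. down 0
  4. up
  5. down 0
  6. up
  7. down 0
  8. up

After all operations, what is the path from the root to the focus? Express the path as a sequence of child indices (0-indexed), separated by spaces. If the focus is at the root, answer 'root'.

Answer: root

Derivation:
Step 1 (down 0): focus=M path=0 depth=1 children=['T', 'B', 'H'] left=[] right=[] parent=Z
Step 2 (up): focus=Z path=root depth=0 children=['M'] (at root)
Step 3 (down 0): focus=M path=0 depth=1 children=['T', 'B', 'H'] left=[] right=[] parent=Z
Step 4 (up): focus=Z path=root depth=0 children=['M'] (at root)
Step 5 (down 0): focus=M path=0 depth=1 children=['T', 'B', 'H'] left=[] right=[] parent=Z
Step 6 (up): focus=Z path=root depth=0 children=['M'] (at root)
Step 7 (down 0): focus=M path=0 depth=1 children=['T', 'B', 'H'] left=[] right=[] parent=Z
Step 8 (up): focus=Z path=root depth=0 children=['M'] (at root)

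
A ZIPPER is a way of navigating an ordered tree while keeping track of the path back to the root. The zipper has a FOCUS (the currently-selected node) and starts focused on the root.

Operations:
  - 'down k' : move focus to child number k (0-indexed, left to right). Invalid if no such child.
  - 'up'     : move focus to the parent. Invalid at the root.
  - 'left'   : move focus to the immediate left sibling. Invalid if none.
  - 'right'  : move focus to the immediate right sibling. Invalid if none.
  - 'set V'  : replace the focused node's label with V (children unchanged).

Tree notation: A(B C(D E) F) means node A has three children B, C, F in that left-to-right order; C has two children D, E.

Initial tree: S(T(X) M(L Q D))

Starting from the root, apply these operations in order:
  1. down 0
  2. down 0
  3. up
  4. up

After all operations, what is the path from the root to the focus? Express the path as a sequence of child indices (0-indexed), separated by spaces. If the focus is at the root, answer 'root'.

Step 1 (down 0): focus=T path=0 depth=1 children=['X'] left=[] right=['M'] parent=S
Step 2 (down 0): focus=X path=0/0 depth=2 children=[] left=[] right=[] parent=T
Step 3 (up): focus=T path=0 depth=1 children=['X'] left=[] right=['M'] parent=S
Step 4 (up): focus=S path=root depth=0 children=['T', 'M'] (at root)

Answer: root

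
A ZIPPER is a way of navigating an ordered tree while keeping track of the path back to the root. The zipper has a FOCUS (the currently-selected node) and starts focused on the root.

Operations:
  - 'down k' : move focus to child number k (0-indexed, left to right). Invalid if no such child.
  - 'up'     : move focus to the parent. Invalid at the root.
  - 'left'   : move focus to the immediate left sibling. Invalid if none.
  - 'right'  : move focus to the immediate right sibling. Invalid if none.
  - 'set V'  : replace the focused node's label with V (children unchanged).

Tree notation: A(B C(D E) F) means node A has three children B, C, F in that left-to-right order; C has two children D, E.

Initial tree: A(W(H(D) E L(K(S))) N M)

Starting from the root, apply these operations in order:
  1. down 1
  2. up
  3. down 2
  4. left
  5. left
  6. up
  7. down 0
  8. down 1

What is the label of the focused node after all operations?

Answer: E

Derivation:
Step 1 (down 1): focus=N path=1 depth=1 children=[] left=['W'] right=['M'] parent=A
Step 2 (up): focus=A path=root depth=0 children=['W', 'N', 'M'] (at root)
Step 3 (down 2): focus=M path=2 depth=1 children=[] left=['W', 'N'] right=[] parent=A
Step 4 (left): focus=N path=1 depth=1 children=[] left=['W'] right=['M'] parent=A
Step 5 (left): focus=W path=0 depth=1 children=['H', 'E', 'L'] left=[] right=['N', 'M'] parent=A
Step 6 (up): focus=A path=root depth=0 children=['W', 'N', 'M'] (at root)
Step 7 (down 0): focus=W path=0 depth=1 children=['H', 'E', 'L'] left=[] right=['N', 'M'] parent=A
Step 8 (down 1): focus=E path=0/1 depth=2 children=[] left=['H'] right=['L'] parent=W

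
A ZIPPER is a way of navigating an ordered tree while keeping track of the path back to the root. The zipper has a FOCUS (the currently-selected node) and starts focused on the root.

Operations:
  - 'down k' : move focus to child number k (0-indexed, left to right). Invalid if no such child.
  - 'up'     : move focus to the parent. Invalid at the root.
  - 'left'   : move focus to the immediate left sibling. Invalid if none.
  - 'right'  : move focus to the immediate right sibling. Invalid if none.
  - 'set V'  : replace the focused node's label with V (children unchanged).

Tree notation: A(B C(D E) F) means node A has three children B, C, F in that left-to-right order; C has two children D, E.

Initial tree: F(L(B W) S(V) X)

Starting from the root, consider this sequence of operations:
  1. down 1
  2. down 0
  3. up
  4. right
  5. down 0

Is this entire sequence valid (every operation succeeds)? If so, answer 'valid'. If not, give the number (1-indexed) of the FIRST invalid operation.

Step 1 (down 1): focus=S path=1 depth=1 children=['V'] left=['L'] right=['X'] parent=F
Step 2 (down 0): focus=V path=1/0 depth=2 children=[] left=[] right=[] parent=S
Step 3 (up): focus=S path=1 depth=1 children=['V'] left=['L'] right=['X'] parent=F
Step 4 (right): focus=X path=2 depth=1 children=[] left=['L', 'S'] right=[] parent=F
Step 5 (down 0): INVALID

Answer: 5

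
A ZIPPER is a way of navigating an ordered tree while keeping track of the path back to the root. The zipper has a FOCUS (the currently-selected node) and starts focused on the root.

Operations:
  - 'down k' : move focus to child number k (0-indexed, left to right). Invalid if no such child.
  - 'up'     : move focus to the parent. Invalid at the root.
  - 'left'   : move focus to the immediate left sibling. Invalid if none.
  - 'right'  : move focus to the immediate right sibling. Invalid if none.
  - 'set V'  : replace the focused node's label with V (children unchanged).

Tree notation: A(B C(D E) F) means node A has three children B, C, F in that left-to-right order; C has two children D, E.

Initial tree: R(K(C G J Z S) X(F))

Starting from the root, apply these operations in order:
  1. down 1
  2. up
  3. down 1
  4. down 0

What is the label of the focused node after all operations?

Step 1 (down 1): focus=X path=1 depth=1 children=['F'] left=['K'] right=[] parent=R
Step 2 (up): focus=R path=root depth=0 children=['K', 'X'] (at root)
Step 3 (down 1): focus=X path=1 depth=1 children=['F'] left=['K'] right=[] parent=R
Step 4 (down 0): focus=F path=1/0 depth=2 children=[] left=[] right=[] parent=X

Answer: F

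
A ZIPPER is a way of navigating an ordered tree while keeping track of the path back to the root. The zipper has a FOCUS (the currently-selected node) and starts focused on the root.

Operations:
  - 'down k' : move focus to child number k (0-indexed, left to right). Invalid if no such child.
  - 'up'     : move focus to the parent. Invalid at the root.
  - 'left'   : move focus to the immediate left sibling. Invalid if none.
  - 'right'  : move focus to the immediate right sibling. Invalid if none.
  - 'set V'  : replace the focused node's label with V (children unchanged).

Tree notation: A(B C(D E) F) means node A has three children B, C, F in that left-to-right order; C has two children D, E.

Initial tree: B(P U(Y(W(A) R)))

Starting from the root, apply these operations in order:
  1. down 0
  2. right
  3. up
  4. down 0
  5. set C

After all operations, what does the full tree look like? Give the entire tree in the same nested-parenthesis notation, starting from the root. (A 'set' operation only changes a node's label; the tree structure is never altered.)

Step 1 (down 0): focus=P path=0 depth=1 children=[] left=[] right=['U'] parent=B
Step 2 (right): focus=U path=1 depth=1 children=['Y'] left=['P'] right=[] parent=B
Step 3 (up): focus=B path=root depth=0 children=['P', 'U'] (at root)
Step 4 (down 0): focus=P path=0 depth=1 children=[] left=[] right=['U'] parent=B
Step 5 (set C): focus=C path=0 depth=1 children=[] left=[] right=['U'] parent=B

Answer: B(C U(Y(W(A) R)))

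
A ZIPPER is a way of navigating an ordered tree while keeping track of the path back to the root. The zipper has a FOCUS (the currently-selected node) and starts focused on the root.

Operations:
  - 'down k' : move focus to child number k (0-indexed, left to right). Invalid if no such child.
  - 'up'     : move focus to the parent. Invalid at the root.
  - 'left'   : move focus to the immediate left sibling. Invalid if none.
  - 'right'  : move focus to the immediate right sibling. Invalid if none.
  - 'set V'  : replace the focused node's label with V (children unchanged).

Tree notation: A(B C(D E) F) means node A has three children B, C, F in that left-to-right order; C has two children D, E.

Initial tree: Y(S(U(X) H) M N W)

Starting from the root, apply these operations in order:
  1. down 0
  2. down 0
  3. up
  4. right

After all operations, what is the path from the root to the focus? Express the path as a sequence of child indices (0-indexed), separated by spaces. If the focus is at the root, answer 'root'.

Answer: 1

Derivation:
Step 1 (down 0): focus=S path=0 depth=1 children=['U', 'H'] left=[] right=['M', 'N', 'W'] parent=Y
Step 2 (down 0): focus=U path=0/0 depth=2 children=['X'] left=[] right=['H'] parent=S
Step 3 (up): focus=S path=0 depth=1 children=['U', 'H'] left=[] right=['M', 'N', 'W'] parent=Y
Step 4 (right): focus=M path=1 depth=1 children=[] left=['S'] right=['N', 'W'] parent=Y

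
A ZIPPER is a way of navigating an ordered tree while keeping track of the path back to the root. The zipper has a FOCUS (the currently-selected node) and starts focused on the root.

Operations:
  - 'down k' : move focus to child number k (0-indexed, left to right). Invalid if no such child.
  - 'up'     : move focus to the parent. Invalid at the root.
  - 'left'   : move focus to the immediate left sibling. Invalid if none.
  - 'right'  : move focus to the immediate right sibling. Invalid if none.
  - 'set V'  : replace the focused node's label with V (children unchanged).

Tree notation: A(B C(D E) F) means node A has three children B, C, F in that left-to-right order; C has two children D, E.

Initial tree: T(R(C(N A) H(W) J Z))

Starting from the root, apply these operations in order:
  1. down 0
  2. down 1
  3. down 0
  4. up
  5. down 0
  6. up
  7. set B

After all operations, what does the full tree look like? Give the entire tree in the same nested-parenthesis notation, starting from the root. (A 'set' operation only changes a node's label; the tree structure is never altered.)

Answer: T(R(C(N A) B(W) J Z))

Derivation:
Step 1 (down 0): focus=R path=0 depth=1 children=['C', 'H', 'J', 'Z'] left=[] right=[] parent=T
Step 2 (down 1): focus=H path=0/1 depth=2 children=['W'] left=['C'] right=['J', 'Z'] parent=R
Step 3 (down 0): focus=W path=0/1/0 depth=3 children=[] left=[] right=[] parent=H
Step 4 (up): focus=H path=0/1 depth=2 children=['W'] left=['C'] right=['J', 'Z'] parent=R
Step 5 (down 0): focus=W path=0/1/0 depth=3 children=[] left=[] right=[] parent=H
Step 6 (up): focus=H path=0/1 depth=2 children=['W'] left=['C'] right=['J', 'Z'] parent=R
Step 7 (set B): focus=B path=0/1 depth=2 children=['W'] left=['C'] right=['J', 'Z'] parent=R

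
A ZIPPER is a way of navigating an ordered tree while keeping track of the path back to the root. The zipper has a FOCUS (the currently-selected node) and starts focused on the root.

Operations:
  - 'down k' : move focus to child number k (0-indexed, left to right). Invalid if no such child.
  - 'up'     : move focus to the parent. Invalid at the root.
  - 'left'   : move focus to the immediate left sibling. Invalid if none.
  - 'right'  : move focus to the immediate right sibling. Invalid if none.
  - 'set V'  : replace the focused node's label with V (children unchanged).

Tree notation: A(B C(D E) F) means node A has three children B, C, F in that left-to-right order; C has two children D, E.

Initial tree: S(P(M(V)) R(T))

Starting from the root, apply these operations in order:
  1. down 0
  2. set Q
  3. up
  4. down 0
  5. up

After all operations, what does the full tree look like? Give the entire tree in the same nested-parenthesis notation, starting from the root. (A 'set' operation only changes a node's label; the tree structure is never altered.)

Step 1 (down 0): focus=P path=0 depth=1 children=['M'] left=[] right=['R'] parent=S
Step 2 (set Q): focus=Q path=0 depth=1 children=['M'] left=[] right=['R'] parent=S
Step 3 (up): focus=S path=root depth=0 children=['Q', 'R'] (at root)
Step 4 (down 0): focus=Q path=0 depth=1 children=['M'] left=[] right=['R'] parent=S
Step 5 (up): focus=S path=root depth=0 children=['Q', 'R'] (at root)

Answer: S(Q(M(V)) R(T))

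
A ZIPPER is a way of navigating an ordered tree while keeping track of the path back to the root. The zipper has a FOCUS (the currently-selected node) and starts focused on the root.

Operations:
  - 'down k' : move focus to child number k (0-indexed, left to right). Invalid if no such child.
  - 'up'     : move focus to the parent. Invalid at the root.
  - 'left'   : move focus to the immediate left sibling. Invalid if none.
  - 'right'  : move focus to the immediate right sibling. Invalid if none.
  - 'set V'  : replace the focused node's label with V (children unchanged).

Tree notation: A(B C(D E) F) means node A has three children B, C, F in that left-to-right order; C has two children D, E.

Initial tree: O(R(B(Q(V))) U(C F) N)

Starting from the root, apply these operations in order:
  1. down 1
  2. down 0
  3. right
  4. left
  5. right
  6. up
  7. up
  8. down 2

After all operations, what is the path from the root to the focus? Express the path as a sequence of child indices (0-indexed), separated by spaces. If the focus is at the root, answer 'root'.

Step 1 (down 1): focus=U path=1 depth=1 children=['C', 'F'] left=['R'] right=['N'] parent=O
Step 2 (down 0): focus=C path=1/0 depth=2 children=[] left=[] right=['F'] parent=U
Step 3 (right): focus=F path=1/1 depth=2 children=[] left=['C'] right=[] parent=U
Step 4 (left): focus=C path=1/0 depth=2 children=[] left=[] right=['F'] parent=U
Step 5 (right): focus=F path=1/1 depth=2 children=[] left=['C'] right=[] parent=U
Step 6 (up): focus=U path=1 depth=1 children=['C', 'F'] left=['R'] right=['N'] parent=O
Step 7 (up): focus=O path=root depth=0 children=['R', 'U', 'N'] (at root)
Step 8 (down 2): focus=N path=2 depth=1 children=[] left=['R', 'U'] right=[] parent=O

Answer: 2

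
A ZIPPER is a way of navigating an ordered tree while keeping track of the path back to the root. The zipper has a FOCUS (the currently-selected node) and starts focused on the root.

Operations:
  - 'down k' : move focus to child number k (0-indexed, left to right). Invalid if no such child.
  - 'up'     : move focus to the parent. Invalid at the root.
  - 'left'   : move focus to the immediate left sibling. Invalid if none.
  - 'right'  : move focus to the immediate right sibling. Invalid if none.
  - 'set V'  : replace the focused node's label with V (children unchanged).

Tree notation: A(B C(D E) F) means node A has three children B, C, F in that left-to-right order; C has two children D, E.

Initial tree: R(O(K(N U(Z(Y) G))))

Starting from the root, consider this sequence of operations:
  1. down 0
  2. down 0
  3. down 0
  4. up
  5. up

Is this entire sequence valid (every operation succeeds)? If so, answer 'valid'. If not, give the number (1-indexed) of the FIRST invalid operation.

Step 1 (down 0): focus=O path=0 depth=1 children=['K'] left=[] right=[] parent=R
Step 2 (down 0): focus=K path=0/0 depth=2 children=['N', 'U'] left=[] right=[] parent=O
Step 3 (down 0): focus=N path=0/0/0 depth=3 children=[] left=[] right=['U'] parent=K
Step 4 (up): focus=K path=0/0 depth=2 children=['N', 'U'] left=[] right=[] parent=O
Step 5 (up): focus=O path=0 depth=1 children=['K'] left=[] right=[] parent=R

Answer: valid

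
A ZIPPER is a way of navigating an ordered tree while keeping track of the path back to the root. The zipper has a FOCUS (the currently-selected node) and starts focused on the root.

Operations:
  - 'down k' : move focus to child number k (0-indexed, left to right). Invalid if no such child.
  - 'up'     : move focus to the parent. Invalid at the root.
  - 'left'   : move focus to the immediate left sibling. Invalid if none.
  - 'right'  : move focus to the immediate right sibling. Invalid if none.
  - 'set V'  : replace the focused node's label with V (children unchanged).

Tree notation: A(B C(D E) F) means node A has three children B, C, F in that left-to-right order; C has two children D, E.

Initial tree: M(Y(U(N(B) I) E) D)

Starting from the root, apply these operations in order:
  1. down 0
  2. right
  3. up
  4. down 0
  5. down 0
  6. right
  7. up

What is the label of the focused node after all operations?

Step 1 (down 0): focus=Y path=0 depth=1 children=['U', 'E'] left=[] right=['D'] parent=M
Step 2 (right): focus=D path=1 depth=1 children=[] left=['Y'] right=[] parent=M
Step 3 (up): focus=M path=root depth=0 children=['Y', 'D'] (at root)
Step 4 (down 0): focus=Y path=0 depth=1 children=['U', 'E'] left=[] right=['D'] parent=M
Step 5 (down 0): focus=U path=0/0 depth=2 children=['N', 'I'] left=[] right=['E'] parent=Y
Step 6 (right): focus=E path=0/1 depth=2 children=[] left=['U'] right=[] parent=Y
Step 7 (up): focus=Y path=0 depth=1 children=['U', 'E'] left=[] right=['D'] parent=M

Answer: Y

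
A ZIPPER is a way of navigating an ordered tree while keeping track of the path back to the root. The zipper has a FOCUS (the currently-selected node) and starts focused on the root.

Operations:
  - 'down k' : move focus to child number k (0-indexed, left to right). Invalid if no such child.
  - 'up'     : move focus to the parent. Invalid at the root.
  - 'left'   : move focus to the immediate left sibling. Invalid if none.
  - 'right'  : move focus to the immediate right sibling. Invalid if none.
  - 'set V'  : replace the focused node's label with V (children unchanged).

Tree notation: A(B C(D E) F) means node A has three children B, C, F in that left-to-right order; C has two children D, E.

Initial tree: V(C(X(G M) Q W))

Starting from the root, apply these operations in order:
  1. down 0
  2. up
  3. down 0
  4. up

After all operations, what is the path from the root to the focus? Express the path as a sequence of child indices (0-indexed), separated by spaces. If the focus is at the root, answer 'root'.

Answer: root

Derivation:
Step 1 (down 0): focus=C path=0 depth=1 children=['X', 'Q', 'W'] left=[] right=[] parent=V
Step 2 (up): focus=V path=root depth=0 children=['C'] (at root)
Step 3 (down 0): focus=C path=0 depth=1 children=['X', 'Q', 'W'] left=[] right=[] parent=V
Step 4 (up): focus=V path=root depth=0 children=['C'] (at root)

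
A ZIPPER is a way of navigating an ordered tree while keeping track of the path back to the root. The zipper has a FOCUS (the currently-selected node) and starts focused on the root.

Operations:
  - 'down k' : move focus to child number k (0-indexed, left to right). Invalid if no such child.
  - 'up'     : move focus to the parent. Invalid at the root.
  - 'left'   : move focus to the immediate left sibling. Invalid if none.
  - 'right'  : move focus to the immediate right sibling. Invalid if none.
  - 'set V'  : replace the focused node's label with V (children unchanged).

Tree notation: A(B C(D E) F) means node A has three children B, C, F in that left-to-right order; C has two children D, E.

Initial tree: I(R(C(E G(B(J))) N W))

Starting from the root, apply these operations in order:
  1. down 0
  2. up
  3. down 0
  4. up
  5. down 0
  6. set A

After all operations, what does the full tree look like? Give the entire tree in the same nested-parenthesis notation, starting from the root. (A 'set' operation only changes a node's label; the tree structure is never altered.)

Step 1 (down 0): focus=R path=0 depth=1 children=['C', 'N', 'W'] left=[] right=[] parent=I
Step 2 (up): focus=I path=root depth=0 children=['R'] (at root)
Step 3 (down 0): focus=R path=0 depth=1 children=['C', 'N', 'W'] left=[] right=[] parent=I
Step 4 (up): focus=I path=root depth=0 children=['R'] (at root)
Step 5 (down 0): focus=R path=0 depth=1 children=['C', 'N', 'W'] left=[] right=[] parent=I
Step 6 (set A): focus=A path=0 depth=1 children=['C', 'N', 'W'] left=[] right=[] parent=I

Answer: I(A(C(E G(B(J))) N W))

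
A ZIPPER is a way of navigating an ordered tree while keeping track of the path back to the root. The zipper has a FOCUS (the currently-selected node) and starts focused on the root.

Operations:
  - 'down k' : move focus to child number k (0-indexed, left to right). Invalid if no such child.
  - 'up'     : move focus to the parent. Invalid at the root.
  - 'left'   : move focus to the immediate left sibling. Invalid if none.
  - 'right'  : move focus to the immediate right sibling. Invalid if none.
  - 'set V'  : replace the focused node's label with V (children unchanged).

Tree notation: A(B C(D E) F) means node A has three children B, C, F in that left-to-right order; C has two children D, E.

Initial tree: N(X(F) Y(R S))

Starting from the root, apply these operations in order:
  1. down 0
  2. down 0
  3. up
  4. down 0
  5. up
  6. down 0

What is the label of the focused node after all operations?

Step 1 (down 0): focus=X path=0 depth=1 children=['F'] left=[] right=['Y'] parent=N
Step 2 (down 0): focus=F path=0/0 depth=2 children=[] left=[] right=[] parent=X
Step 3 (up): focus=X path=0 depth=1 children=['F'] left=[] right=['Y'] parent=N
Step 4 (down 0): focus=F path=0/0 depth=2 children=[] left=[] right=[] parent=X
Step 5 (up): focus=X path=0 depth=1 children=['F'] left=[] right=['Y'] parent=N
Step 6 (down 0): focus=F path=0/0 depth=2 children=[] left=[] right=[] parent=X

Answer: F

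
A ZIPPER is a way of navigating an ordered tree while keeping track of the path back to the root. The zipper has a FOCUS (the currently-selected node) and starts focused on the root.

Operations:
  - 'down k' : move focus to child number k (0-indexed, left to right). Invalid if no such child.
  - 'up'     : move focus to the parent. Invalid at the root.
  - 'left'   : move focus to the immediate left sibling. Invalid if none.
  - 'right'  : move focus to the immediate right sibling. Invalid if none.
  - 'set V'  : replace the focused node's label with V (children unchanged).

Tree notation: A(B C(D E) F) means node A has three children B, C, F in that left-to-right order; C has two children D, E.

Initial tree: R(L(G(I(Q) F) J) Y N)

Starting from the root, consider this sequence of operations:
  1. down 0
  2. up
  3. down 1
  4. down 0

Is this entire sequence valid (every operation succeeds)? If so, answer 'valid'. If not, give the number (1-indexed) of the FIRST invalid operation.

Step 1 (down 0): focus=L path=0 depth=1 children=['G', 'J'] left=[] right=['Y', 'N'] parent=R
Step 2 (up): focus=R path=root depth=0 children=['L', 'Y', 'N'] (at root)
Step 3 (down 1): focus=Y path=1 depth=1 children=[] left=['L'] right=['N'] parent=R
Step 4 (down 0): INVALID

Answer: 4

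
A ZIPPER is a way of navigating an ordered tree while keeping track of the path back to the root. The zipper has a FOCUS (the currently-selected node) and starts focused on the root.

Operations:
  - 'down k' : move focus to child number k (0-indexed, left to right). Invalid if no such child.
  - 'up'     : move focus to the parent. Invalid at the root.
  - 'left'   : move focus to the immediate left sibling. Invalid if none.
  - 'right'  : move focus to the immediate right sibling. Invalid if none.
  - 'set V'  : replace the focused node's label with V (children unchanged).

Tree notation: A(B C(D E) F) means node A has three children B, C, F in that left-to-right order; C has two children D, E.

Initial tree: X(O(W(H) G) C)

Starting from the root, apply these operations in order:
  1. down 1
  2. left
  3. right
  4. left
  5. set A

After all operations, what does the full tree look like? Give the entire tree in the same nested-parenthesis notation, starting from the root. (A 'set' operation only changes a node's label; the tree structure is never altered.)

Answer: X(A(W(H) G) C)

Derivation:
Step 1 (down 1): focus=C path=1 depth=1 children=[] left=['O'] right=[] parent=X
Step 2 (left): focus=O path=0 depth=1 children=['W', 'G'] left=[] right=['C'] parent=X
Step 3 (right): focus=C path=1 depth=1 children=[] left=['O'] right=[] parent=X
Step 4 (left): focus=O path=0 depth=1 children=['W', 'G'] left=[] right=['C'] parent=X
Step 5 (set A): focus=A path=0 depth=1 children=['W', 'G'] left=[] right=['C'] parent=X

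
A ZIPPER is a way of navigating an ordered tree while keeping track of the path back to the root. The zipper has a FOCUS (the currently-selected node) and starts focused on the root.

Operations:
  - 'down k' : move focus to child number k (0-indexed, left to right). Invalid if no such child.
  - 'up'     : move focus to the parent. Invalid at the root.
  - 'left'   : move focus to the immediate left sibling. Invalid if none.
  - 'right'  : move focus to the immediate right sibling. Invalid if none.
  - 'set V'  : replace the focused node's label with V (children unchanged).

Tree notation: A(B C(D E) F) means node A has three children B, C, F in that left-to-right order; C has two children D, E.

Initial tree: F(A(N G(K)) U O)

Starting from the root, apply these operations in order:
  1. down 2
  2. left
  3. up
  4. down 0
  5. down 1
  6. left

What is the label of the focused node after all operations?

Step 1 (down 2): focus=O path=2 depth=1 children=[] left=['A', 'U'] right=[] parent=F
Step 2 (left): focus=U path=1 depth=1 children=[] left=['A'] right=['O'] parent=F
Step 3 (up): focus=F path=root depth=0 children=['A', 'U', 'O'] (at root)
Step 4 (down 0): focus=A path=0 depth=1 children=['N', 'G'] left=[] right=['U', 'O'] parent=F
Step 5 (down 1): focus=G path=0/1 depth=2 children=['K'] left=['N'] right=[] parent=A
Step 6 (left): focus=N path=0/0 depth=2 children=[] left=[] right=['G'] parent=A

Answer: N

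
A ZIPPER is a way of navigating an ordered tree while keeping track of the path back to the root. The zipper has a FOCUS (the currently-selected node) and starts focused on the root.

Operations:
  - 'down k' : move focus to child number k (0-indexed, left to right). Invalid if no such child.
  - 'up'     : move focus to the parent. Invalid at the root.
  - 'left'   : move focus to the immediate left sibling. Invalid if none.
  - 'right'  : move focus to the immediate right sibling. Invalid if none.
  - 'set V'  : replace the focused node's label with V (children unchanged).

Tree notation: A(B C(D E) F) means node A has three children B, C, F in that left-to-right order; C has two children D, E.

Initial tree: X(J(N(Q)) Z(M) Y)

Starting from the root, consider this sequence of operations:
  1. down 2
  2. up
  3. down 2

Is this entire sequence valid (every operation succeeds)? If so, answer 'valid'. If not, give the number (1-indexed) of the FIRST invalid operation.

Step 1 (down 2): focus=Y path=2 depth=1 children=[] left=['J', 'Z'] right=[] parent=X
Step 2 (up): focus=X path=root depth=0 children=['J', 'Z', 'Y'] (at root)
Step 3 (down 2): focus=Y path=2 depth=1 children=[] left=['J', 'Z'] right=[] parent=X

Answer: valid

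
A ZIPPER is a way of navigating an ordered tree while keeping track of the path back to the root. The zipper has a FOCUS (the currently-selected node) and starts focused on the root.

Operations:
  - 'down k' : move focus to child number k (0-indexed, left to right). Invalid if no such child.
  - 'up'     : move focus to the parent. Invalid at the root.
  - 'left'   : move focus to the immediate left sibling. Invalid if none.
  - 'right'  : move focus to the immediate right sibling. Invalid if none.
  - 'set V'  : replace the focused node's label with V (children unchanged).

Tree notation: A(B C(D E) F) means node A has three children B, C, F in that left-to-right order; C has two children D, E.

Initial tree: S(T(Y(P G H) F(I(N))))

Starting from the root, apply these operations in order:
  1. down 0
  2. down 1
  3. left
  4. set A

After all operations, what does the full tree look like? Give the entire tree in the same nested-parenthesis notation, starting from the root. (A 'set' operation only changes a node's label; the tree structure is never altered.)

Step 1 (down 0): focus=T path=0 depth=1 children=['Y', 'F'] left=[] right=[] parent=S
Step 2 (down 1): focus=F path=0/1 depth=2 children=['I'] left=['Y'] right=[] parent=T
Step 3 (left): focus=Y path=0/0 depth=2 children=['P', 'G', 'H'] left=[] right=['F'] parent=T
Step 4 (set A): focus=A path=0/0 depth=2 children=['P', 'G', 'H'] left=[] right=['F'] parent=T

Answer: S(T(A(P G H) F(I(N))))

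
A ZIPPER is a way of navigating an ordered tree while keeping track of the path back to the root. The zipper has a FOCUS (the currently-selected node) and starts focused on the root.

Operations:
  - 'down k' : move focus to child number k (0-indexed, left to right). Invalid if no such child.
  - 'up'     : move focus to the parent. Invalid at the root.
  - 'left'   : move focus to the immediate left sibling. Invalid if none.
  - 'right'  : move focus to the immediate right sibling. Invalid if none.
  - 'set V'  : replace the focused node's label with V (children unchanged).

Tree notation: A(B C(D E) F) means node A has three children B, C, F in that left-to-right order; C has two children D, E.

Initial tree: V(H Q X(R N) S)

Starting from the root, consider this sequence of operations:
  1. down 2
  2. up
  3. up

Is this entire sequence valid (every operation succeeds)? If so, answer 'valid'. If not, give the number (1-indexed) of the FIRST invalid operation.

Answer: 3

Derivation:
Step 1 (down 2): focus=X path=2 depth=1 children=['R', 'N'] left=['H', 'Q'] right=['S'] parent=V
Step 2 (up): focus=V path=root depth=0 children=['H', 'Q', 'X', 'S'] (at root)
Step 3 (up): INVALID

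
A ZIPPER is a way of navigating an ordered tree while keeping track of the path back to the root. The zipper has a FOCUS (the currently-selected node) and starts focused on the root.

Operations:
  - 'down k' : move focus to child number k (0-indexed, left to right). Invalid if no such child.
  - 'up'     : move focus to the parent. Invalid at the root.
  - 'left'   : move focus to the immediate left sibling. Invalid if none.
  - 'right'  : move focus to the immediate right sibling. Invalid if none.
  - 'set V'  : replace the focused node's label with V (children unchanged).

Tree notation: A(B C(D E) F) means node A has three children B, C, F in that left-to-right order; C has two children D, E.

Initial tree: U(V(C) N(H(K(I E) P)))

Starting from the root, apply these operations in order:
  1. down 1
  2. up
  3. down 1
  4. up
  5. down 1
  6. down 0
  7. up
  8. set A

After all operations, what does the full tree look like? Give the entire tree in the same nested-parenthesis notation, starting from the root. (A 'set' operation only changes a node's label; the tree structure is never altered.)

Answer: U(V(C) A(H(K(I E) P)))

Derivation:
Step 1 (down 1): focus=N path=1 depth=1 children=['H'] left=['V'] right=[] parent=U
Step 2 (up): focus=U path=root depth=0 children=['V', 'N'] (at root)
Step 3 (down 1): focus=N path=1 depth=1 children=['H'] left=['V'] right=[] parent=U
Step 4 (up): focus=U path=root depth=0 children=['V', 'N'] (at root)
Step 5 (down 1): focus=N path=1 depth=1 children=['H'] left=['V'] right=[] parent=U
Step 6 (down 0): focus=H path=1/0 depth=2 children=['K', 'P'] left=[] right=[] parent=N
Step 7 (up): focus=N path=1 depth=1 children=['H'] left=['V'] right=[] parent=U
Step 8 (set A): focus=A path=1 depth=1 children=['H'] left=['V'] right=[] parent=U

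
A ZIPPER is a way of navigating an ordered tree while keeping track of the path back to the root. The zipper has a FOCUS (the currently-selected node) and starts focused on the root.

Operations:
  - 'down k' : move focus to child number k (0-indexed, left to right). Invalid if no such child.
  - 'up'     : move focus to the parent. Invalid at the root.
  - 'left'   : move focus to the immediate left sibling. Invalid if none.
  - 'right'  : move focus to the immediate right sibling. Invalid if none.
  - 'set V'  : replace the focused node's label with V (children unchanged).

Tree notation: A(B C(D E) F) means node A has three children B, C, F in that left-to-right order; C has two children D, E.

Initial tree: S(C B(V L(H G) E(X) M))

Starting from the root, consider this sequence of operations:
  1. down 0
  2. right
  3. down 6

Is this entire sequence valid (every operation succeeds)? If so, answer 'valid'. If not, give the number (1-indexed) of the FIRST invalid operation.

Step 1 (down 0): focus=C path=0 depth=1 children=[] left=[] right=['B'] parent=S
Step 2 (right): focus=B path=1 depth=1 children=['V', 'L', 'E', 'M'] left=['C'] right=[] parent=S
Step 3 (down 6): INVALID

Answer: 3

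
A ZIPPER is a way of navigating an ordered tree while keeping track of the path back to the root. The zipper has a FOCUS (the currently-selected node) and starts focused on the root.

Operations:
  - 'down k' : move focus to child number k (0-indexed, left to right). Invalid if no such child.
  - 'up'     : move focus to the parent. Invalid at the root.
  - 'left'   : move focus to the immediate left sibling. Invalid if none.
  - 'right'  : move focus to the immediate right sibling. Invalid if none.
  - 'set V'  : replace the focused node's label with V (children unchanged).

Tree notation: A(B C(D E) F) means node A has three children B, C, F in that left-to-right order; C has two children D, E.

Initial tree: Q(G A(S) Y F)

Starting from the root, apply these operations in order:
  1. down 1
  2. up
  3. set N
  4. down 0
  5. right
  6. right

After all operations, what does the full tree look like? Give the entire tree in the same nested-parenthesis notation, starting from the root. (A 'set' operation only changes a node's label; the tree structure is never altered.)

Step 1 (down 1): focus=A path=1 depth=1 children=['S'] left=['G'] right=['Y', 'F'] parent=Q
Step 2 (up): focus=Q path=root depth=0 children=['G', 'A', 'Y', 'F'] (at root)
Step 3 (set N): focus=N path=root depth=0 children=['G', 'A', 'Y', 'F'] (at root)
Step 4 (down 0): focus=G path=0 depth=1 children=[] left=[] right=['A', 'Y', 'F'] parent=N
Step 5 (right): focus=A path=1 depth=1 children=['S'] left=['G'] right=['Y', 'F'] parent=N
Step 6 (right): focus=Y path=2 depth=1 children=[] left=['G', 'A'] right=['F'] parent=N

Answer: N(G A(S) Y F)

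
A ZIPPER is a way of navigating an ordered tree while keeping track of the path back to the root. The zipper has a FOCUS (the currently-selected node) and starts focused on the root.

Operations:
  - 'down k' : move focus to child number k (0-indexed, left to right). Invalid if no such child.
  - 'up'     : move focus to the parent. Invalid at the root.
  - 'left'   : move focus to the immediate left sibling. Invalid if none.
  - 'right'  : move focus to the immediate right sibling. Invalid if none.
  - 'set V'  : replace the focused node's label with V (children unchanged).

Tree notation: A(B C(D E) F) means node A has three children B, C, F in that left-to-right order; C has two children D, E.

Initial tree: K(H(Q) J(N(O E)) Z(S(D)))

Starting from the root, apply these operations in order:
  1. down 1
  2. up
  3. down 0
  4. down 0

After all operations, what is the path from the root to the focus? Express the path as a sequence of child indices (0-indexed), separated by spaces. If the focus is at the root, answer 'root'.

Answer: 0 0

Derivation:
Step 1 (down 1): focus=J path=1 depth=1 children=['N'] left=['H'] right=['Z'] parent=K
Step 2 (up): focus=K path=root depth=0 children=['H', 'J', 'Z'] (at root)
Step 3 (down 0): focus=H path=0 depth=1 children=['Q'] left=[] right=['J', 'Z'] parent=K
Step 4 (down 0): focus=Q path=0/0 depth=2 children=[] left=[] right=[] parent=H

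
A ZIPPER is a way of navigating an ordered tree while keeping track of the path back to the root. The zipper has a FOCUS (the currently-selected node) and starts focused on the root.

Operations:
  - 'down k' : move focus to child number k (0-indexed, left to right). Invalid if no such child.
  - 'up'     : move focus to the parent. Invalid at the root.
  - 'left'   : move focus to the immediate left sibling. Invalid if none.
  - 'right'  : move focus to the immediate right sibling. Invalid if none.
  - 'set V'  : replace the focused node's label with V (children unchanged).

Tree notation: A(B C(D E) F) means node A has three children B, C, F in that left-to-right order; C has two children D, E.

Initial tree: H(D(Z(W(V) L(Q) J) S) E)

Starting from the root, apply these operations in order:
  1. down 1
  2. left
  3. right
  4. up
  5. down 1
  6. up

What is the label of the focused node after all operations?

Answer: H

Derivation:
Step 1 (down 1): focus=E path=1 depth=1 children=[] left=['D'] right=[] parent=H
Step 2 (left): focus=D path=0 depth=1 children=['Z', 'S'] left=[] right=['E'] parent=H
Step 3 (right): focus=E path=1 depth=1 children=[] left=['D'] right=[] parent=H
Step 4 (up): focus=H path=root depth=0 children=['D', 'E'] (at root)
Step 5 (down 1): focus=E path=1 depth=1 children=[] left=['D'] right=[] parent=H
Step 6 (up): focus=H path=root depth=0 children=['D', 'E'] (at root)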